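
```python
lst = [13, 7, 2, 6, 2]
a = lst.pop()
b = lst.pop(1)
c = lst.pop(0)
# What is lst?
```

After line 1: lst = [13, 7, 2, 6, 2]
After line 2 (pop() -> a = 2): lst = [13, 7, 2, 6]
After line 3 (pop(1) -> b = 7): lst = [13, 2, 6]
After line 4 (pop(0) -> c = 13): lst = [2, 6]

[2, 6]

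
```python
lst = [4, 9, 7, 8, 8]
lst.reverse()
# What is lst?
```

[8, 8, 7, 9, 4]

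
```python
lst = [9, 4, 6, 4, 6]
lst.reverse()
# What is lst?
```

[6, 4, 6, 4, 9]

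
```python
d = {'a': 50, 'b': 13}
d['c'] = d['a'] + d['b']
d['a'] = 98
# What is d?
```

After line 1: d = {'a': 50, 'b': 13}
After line 2 (d['c'] = 50 + 13): d = {'a': 50, 'b': 13, 'c': 63}
After line 3: d = {'a': 98, 'b': 13, 'c': 63}

{'a': 98, 'b': 13, 'c': 63}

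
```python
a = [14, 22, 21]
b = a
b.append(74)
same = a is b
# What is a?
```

After line 1: a = [14, 22, 21]
After line 2 (b = a is an alias, same object): a = [14, 22, 21], b = [14, 22, 21]
After line 3 (b.append mutates the shared list): a = [14, 22, 21, 74], b = [14, 22, 21, 74]
After line 4 (same = a is b; same object -> True): same = True

[14, 22, 21, 74]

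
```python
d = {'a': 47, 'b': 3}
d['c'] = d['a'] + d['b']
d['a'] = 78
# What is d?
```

After line 1: d = {'a': 47, 'b': 3}
After line 2 (d['c'] = 47 + 3): d = {'a': 47, 'b': 3, 'c': 50}
After line 3: d = {'a': 78, 'b': 3, 'c': 50}

{'a': 78, 'b': 3, 'c': 50}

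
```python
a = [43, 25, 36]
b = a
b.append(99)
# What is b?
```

After line 1: a = [43, 25, 36]
After line 2 (b = a is an alias, same object): a = [43, 25, 36], b = [43, 25, 36]
After line 3 (b.append mutates the shared list): a = [43, 25, 36, 99], b = [43, 25, 36, 99]

[43, 25, 36, 99]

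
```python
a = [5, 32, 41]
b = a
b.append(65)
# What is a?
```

After line 1: a = [5, 32, 41]
After line 2 (b = a is an alias, same object): a = [5, 32, 41], b = [5, 32, 41]
After line 3 (b.append mutates the shared list): a = [5, 32, 41, 65], b = [5, 32, 41, 65]

[5, 32, 41, 65]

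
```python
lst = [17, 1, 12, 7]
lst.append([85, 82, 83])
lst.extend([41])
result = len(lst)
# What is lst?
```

After line 1: lst = [17, 1, 12, 7]
After line 2 (append adds [85, 82, 83] as single element): lst = [17, 1, 12, 7, [85, 82, 83]]
After line 3 (extend unpacks [41], adds 41): lst = [17, 1, 12, 7, [85, 82, 83], 41]
After line 4: result = len(lst) = 6

[17, 1, 12, 7, [85, 82, 83], 41]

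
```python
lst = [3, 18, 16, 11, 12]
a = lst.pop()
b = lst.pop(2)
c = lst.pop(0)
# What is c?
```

After line 1: lst = [3, 18, 16, 11, 12]
After line 2 (pop() -> a = 12): lst = [3, 18, 16, 11]
After line 3 (pop(2) -> b = 16): lst = [3, 18, 11]
After line 4 (pop(0) -> c = 3): lst = [18, 11]

3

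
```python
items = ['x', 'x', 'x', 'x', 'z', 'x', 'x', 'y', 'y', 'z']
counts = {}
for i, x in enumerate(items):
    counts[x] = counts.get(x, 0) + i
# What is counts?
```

Initial: counts = {}, items = ['x', 'x', 'x', 'x', 'z', 'x', 'x', 'y', 'y', 'z']
i=0, x='x': counts = {'x': 0}
i=1, x='x': counts = {'x': 1}
i=2, x='x': counts = {'x': 3}
i=3, x='x': counts = {'x': 6}
i=4, x='z': counts = {'x': 6, 'z': 4}
i=5, x='x': counts = {'x': 11, 'z': 4}
i=6, x='x': counts = {'x': 17, 'z': 4}
i=7, x='y': counts = {'x': 17, 'z': 4, 'y': 7}
i=8, x='y': counts = {'x': 17, 'z': 4, 'y': 15}
i=9, x='z': counts = {'x': 17, 'z': 13, 'y': 15}

{'x': 17, 'z': 13, 'y': 15}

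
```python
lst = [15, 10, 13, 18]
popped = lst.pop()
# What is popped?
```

18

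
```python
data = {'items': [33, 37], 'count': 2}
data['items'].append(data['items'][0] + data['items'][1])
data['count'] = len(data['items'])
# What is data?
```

After line 1: data = {'items': [33, 37], 'count': 2}
After line 2 (append 33 + 37 = 70): data = {'items': [33, 37, 70], 'count': 2}
After line 3 (count = len(items) = 3): data = {'items': [33, 37, 70], 'count': 3}

{'items': [33, 37, 70], 'count': 3}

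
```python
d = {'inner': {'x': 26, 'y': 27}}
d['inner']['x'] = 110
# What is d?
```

After line 1: d = {'inner': {'x': 26, 'y': 27}}
After line 2 (inner x overwritten): d = {'inner': {'x': 110, 'y': 27}}

{'inner': {'x': 110, 'y': 27}}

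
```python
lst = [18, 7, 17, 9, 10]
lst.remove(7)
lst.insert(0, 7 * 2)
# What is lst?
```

After line 1: lst = [18, 7, 17, 9, 10]
After line 2 (remove first 7): lst = [18, 17, 9, 10]
After line 3 (insert 14 at index 0): lst = [14, 18, 17, 9, 10]

[14, 18, 17, 9, 10]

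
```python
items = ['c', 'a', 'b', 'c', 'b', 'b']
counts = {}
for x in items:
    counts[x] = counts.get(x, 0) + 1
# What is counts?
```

Initial: counts = {}, items = ['c', 'a', 'b', 'c', 'b', 'b']
See 'c': counts = {'c': 1}
See 'a': counts = {'c': 1, 'a': 1}
See 'b': counts = {'c': 1, 'a': 1, 'b': 1}
See 'c': counts = {'c': 2, 'a': 1, 'b': 1}
See 'b': counts = {'c': 2, 'a': 1, 'b': 2}
See 'b': counts = {'c': 2, 'a': 1, 'b': 3}

{'c': 2, 'a': 1, 'b': 3}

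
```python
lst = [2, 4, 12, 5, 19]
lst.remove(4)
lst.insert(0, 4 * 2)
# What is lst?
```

After line 1: lst = [2, 4, 12, 5, 19]
After line 2 (remove first 4): lst = [2, 12, 5, 19]
After line 3 (insert 8 at index 0): lst = [8, 2, 12, 5, 19]

[8, 2, 12, 5, 19]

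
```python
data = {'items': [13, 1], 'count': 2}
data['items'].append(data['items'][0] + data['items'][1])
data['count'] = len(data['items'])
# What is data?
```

After line 1: data = {'items': [13, 1], 'count': 2}
After line 2 (append 13 + 1 = 14): data = {'items': [13, 1, 14], 'count': 2}
After line 3 (count = len(items) = 3): data = {'items': [13, 1, 14], 'count': 3}

{'items': [13, 1, 14], 'count': 3}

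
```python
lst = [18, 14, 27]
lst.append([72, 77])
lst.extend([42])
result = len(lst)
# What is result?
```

After line 1: lst = [18, 14, 27]
After line 2 (append adds [72, 77] as single element): lst = [18, 14, 27, [72, 77]]
After line 3 (extend unpacks [42], adds 42): lst = [18, 14, 27, [72, 77], 42]
After line 4: result = len(lst) = 5

5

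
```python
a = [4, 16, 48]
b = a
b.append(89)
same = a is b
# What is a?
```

After line 1: a = [4, 16, 48]
After line 2 (b = a is an alias, same object): a = [4, 16, 48], b = [4, 16, 48]
After line 3 (b.append mutates the shared list): a = [4, 16, 48, 89], b = [4, 16, 48, 89]
After line 4 (same = a is b; same object -> True): same = True

[4, 16, 48, 89]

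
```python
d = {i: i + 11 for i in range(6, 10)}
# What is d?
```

{6: 17, 7: 18, 8: 19, 9: 20}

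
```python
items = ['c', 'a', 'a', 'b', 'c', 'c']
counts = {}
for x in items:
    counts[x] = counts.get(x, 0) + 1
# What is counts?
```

Initial: counts = {}, items = ['c', 'a', 'a', 'b', 'c', 'c']
See 'c': counts = {'c': 1}
See 'a': counts = {'c': 1, 'a': 1}
See 'a': counts = {'c': 1, 'a': 2}
See 'b': counts = {'c': 1, 'a': 2, 'b': 1}
See 'c': counts = {'c': 2, 'a': 2, 'b': 1}
See 'c': counts = {'c': 3, 'a': 2, 'b': 1}

{'c': 3, 'a': 2, 'b': 1}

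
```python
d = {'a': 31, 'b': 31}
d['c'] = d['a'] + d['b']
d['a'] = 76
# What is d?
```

After line 1: d = {'a': 31, 'b': 31}
After line 2 (d['c'] = 31 + 31): d = {'a': 31, 'b': 31, 'c': 62}
After line 3: d = {'a': 76, 'b': 31, 'c': 62}

{'a': 76, 'b': 31, 'c': 62}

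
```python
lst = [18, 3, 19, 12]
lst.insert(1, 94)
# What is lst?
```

[18, 94, 3, 19, 12]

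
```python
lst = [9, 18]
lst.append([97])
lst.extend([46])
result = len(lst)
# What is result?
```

After line 1: lst = [9, 18]
After line 2 (append adds [97] as single element): lst = [9, 18, [97]]
After line 3 (extend unpacks [46], adds 46): lst = [9, 18, [97], 46]
After line 4: result = len(lst) = 4

4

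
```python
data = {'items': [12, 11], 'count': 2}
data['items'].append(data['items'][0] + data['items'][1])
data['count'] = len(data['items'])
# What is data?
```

After line 1: data = {'items': [12, 11], 'count': 2}
After line 2 (append 12 + 11 = 23): data = {'items': [12, 11, 23], 'count': 2}
After line 3 (count = len(items) = 3): data = {'items': [12, 11, 23], 'count': 3}

{'items': [12, 11, 23], 'count': 3}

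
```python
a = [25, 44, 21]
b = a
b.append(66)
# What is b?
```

After line 1: a = [25, 44, 21]
After line 2 (b = a is an alias, same object): a = [25, 44, 21], b = [25, 44, 21]
After line 3 (b.append mutates the shared list): a = [25, 44, 21, 66], b = [25, 44, 21, 66]

[25, 44, 21, 66]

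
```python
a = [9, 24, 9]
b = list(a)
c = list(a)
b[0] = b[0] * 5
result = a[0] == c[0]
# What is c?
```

After line 1: a = [9, 24, 9]
After line 2 (b = list(a), copy): a = [9, 24, 9], b = [9, 24, 9]
After line 3 (c = list(a) is a copy, new object): c = [9, 24, 9]
After line 4 (b[0] = 9 * 5 = 45; only b mutates (copy)): a = [9, 24, 9], b = [45, 24, 9], c = [9, 24, 9]
After line 5 (a[0] = 9, c[0] = 9; result = True)

[9, 24, 9]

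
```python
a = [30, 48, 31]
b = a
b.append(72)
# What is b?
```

After line 1: a = [30, 48, 31]
After line 2 (b = a is an alias, same object): a = [30, 48, 31], b = [30, 48, 31]
After line 3 (b.append mutates the shared list): a = [30, 48, 31, 72], b = [30, 48, 31, 72]

[30, 48, 31, 72]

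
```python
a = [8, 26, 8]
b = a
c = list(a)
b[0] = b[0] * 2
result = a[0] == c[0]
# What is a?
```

After line 1: a = [8, 26, 8]
After line 2 (b = a, alias): a = [8, 26, 8], b = [8, 26, 8]
After line 3 (c = list(a) is a copy, new object): c = [8, 26, 8]
After line 4 (b[0] = 8 * 2 = 16; mutates shared a/b): a = b = [16, 26, 8], c = [8, 26, 8]
After line 5 (a[0] = 16, c[0] = 8; result = False)

[16, 26, 8]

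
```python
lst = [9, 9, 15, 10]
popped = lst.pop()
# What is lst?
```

[9, 9, 15]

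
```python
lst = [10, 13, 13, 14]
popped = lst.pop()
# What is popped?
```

14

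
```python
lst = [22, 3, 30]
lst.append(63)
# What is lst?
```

[22, 3, 30, 63]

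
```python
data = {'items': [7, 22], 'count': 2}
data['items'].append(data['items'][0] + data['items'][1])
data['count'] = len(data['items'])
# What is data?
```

After line 1: data = {'items': [7, 22], 'count': 2}
After line 2 (append 7 + 22 = 29): data = {'items': [7, 22, 29], 'count': 2}
After line 3 (count = len(items) = 3): data = {'items': [7, 22, 29], 'count': 3}

{'items': [7, 22, 29], 'count': 3}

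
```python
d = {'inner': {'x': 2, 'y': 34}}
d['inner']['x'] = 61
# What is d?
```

After line 1: d = {'inner': {'x': 2, 'y': 34}}
After line 2 (inner x overwritten): d = {'inner': {'x': 61, 'y': 34}}

{'inner': {'x': 61, 'y': 34}}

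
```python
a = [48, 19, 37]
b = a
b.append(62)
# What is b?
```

After line 1: a = [48, 19, 37]
After line 2 (b = a is an alias, same object): a = [48, 19, 37], b = [48, 19, 37]
After line 3 (b.append mutates the shared list): a = [48, 19, 37, 62], b = [48, 19, 37, 62]

[48, 19, 37, 62]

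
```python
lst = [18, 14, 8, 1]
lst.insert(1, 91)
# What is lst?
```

[18, 91, 14, 8, 1]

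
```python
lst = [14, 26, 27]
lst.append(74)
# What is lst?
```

[14, 26, 27, 74]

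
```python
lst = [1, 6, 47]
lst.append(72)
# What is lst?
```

[1, 6, 47, 72]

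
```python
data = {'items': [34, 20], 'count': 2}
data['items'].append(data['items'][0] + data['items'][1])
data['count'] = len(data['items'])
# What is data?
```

After line 1: data = {'items': [34, 20], 'count': 2}
After line 2 (append 34 + 20 = 54): data = {'items': [34, 20, 54], 'count': 2}
After line 3 (count = len(items) = 3): data = {'items': [34, 20, 54], 'count': 3}

{'items': [34, 20, 54], 'count': 3}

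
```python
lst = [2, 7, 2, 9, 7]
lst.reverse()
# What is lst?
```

[7, 9, 2, 7, 2]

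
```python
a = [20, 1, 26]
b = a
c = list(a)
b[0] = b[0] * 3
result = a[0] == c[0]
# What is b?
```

After line 1: a = [20, 1, 26]
After line 2 (b = a, alias): a = [20, 1, 26], b = [20, 1, 26]
After line 3 (c = list(a) is a copy, new object): c = [20, 1, 26]
After line 4 (b[0] = 20 * 3 = 60; mutates shared a/b): a = b = [60, 1, 26], c = [20, 1, 26]
After line 5 (a[0] = 60, c[0] = 20; result = False)

[60, 1, 26]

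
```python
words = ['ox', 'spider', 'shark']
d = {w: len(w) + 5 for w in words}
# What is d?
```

{'ox': 7, 'spider': 11, 'shark': 10}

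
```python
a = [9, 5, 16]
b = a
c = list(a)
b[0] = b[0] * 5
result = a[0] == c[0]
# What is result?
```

After line 1: a = [9, 5, 16]
After line 2 (b = a, alias): a = [9, 5, 16], b = [9, 5, 16]
After line 3 (c = list(a) is a copy, new object): c = [9, 5, 16]
After line 4 (b[0] = 9 * 5 = 45; mutates shared a/b): a = b = [45, 5, 16], c = [9, 5, 16]
After line 5 (a[0] = 45, c[0] = 9; result = False)

False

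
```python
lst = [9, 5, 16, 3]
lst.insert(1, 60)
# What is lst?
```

[9, 60, 5, 16, 3]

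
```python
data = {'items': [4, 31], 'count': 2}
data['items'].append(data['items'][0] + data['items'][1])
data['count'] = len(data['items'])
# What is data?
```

After line 1: data = {'items': [4, 31], 'count': 2}
After line 2 (append 4 + 31 = 35): data = {'items': [4, 31, 35], 'count': 2}
After line 3 (count = len(items) = 3): data = {'items': [4, 31, 35], 'count': 3}

{'items': [4, 31, 35], 'count': 3}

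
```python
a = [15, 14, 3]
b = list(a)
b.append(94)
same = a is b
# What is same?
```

After line 1: a = [15, 14, 3]
After line 2 (b = list(a) is a shallow copy, new object): a = [15, 14, 3], b = [15, 14, 3]
After line 3 (append only mutates b): a = [15, 14, 3], b = [15, 14, 3, 94]
After line 4 (same = a is b; different objects -> False): same = False

False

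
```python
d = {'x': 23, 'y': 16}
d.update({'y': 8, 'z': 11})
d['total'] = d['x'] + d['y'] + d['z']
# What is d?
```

After line 1: d = {'x': 23, 'y': 16}
After line 2 (y overwritten, z added): d = {'x': 23, 'y': 8, 'z': 11}
After line 3 (total = 23 + 8 + 11 = 42): d = {'x': 23, 'y': 8, 'z': 11, 'total': 42}

{'x': 23, 'y': 8, 'z': 11, 'total': 42}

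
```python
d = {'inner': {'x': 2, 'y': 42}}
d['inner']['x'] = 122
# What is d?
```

After line 1: d = {'inner': {'x': 2, 'y': 42}}
After line 2 (inner x overwritten): d = {'inner': {'x': 122, 'y': 42}}

{'inner': {'x': 122, 'y': 42}}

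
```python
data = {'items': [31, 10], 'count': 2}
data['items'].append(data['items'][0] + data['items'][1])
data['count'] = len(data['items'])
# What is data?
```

After line 1: data = {'items': [31, 10], 'count': 2}
After line 2 (append 31 + 10 = 41): data = {'items': [31, 10, 41], 'count': 2}
After line 3 (count = len(items) = 3): data = {'items': [31, 10, 41], 'count': 3}

{'items': [31, 10, 41], 'count': 3}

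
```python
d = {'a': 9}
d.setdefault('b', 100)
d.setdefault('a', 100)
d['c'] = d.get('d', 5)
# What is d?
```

After line 1: d = {'a': 9}
After line 2 (setdefault adds 'b'=100): d = {'a': 9, 'b': 100}
After line 3 (setdefault 'a' no-op, already exists): d = {'a': 9, 'b': 100}
After line 4 (get('d', 5) returns default since 'd' not in d): d = {'a': 9, 'b': 100, 'c': 5}

{'a': 9, 'b': 100, 'c': 5}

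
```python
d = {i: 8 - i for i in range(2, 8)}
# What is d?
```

{2: 6, 3: 5, 4: 4, 5: 3, 6: 2, 7: 1}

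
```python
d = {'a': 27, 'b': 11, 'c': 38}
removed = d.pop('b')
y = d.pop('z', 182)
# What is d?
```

After line 1: d = {'a': 27, 'b': 11, 'c': 38}
After line 2 (pop 'b' returns 11): d = {'a': 27, 'c': 38}, removed = 11
After line 3 (pop 'z' missing, returns default 182): d = {'a': 27, 'c': 38}, y = 182

{'a': 27, 'c': 38}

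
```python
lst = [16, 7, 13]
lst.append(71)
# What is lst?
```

[16, 7, 13, 71]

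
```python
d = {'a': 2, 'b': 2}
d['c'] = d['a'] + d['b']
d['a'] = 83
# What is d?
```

After line 1: d = {'a': 2, 'b': 2}
After line 2 (d['c'] = 2 + 2): d = {'a': 2, 'b': 2, 'c': 4}
After line 3: d = {'a': 83, 'b': 2, 'c': 4}

{'a': 83, 'b': 2, 'c': 4}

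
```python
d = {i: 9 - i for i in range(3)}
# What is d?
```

{0: 9, 1: 8, 2: 7}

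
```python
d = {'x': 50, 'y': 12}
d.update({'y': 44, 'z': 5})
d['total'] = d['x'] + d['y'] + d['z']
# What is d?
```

After line 1: d = {'x': 50, 'y': 12}
After line 2 (y overwritten, z added): d = {'x': 50, 'y': 44, 'z': 5}
After line 3 (total = 50 + 44 + 5 = 99): d = {'x': 50, 'y': 44, 'z': 5, 'total': 99}

{'x': 50, 'y': 44, 'z': 5, 'total': 99}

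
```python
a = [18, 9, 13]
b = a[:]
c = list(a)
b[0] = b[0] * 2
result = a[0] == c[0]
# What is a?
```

After line 1: a = [18, 9, 13]
After line 2 (b = a[:], copy): a = [18, 9, 13], b = [18, 9, 13]
After line 3 (c = list(a) is a copy, new object): c = [18, 9, 13]
After line 4 (b[0] = 18 * 2 = 36; only b mutates (copy)): a = [18, 9, 13], b = [36, 9, 13], c = [18, 9, 13]
After line 5 (a[0] = 18, c[0] = 18; result = True)

[18, 9, 13]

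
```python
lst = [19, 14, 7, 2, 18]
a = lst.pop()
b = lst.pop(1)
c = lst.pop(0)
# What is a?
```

After line 1: lst = [19, 14, 7, 2, 18]
After line 2 (pop() -> a = 18): lst = [19, 14, 7, 2]
After line 3 (pop(1) -> b = 14): lst = [19, 7, 2]
After line 4 (pop(0) -> c = 19): lst = [7, 2]

18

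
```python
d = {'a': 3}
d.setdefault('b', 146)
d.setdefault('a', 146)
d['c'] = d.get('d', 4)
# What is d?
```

After line 1: d = {'a': 3}
After line 2 (setdefault adds 'b'=146): d = {'a': 3, 'b': 146}
After line 3 (setdefault 'a' no-op, already exists): d = {'a': 3, 'b': 146}
After line 4 (get('d', 4) returns default since 'd' not in d): d = {'a': 3, 'b': 146, 'c': 4}

{'a': 3, 'b': 146, 'c': 4}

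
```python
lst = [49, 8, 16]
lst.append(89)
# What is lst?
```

[49, 8, 16, 89]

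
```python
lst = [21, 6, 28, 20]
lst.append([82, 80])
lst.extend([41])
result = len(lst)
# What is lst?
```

After line 1: lst = [21, 6, 28, 20]
After line 2 (append adds [82, 80] as single element): lst = [21, 6, 28, 20, [82, 80]]
After line 3 (extend unpacks [41], adds 41): lst = [21, 6, 28, 20, [82, 80], 41]
After line 4: result = len(lst) = 6

[21, 6, 28, 20, [82, 80], 41]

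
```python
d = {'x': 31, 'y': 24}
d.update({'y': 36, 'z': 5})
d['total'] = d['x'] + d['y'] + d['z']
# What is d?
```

After line 1: d = {'x': 31, 'y': 24}
After line 2 (y overwritten, z added): d = {'x': 31, 'y': 36, 'z': 5}
After line 3 (total = 31 + 36 + 5 = 72): d = {'x': 31, 'y': 36, 'z': 5, 'total': 72}

{'x': 31, 'y': 36, 'z': 5, 'total': 72}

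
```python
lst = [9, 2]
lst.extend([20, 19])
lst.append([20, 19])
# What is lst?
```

After line 1: lst = [9, 2]
After line 2 (extend unpacks [20, 19]): lst = [9, 2, 20, 19]
After line 3 (append adds [20, 19] as single element): lst = [9, 2, 20, 19, [20, 19]]

[9, 2, 20, 19, [20, 19]]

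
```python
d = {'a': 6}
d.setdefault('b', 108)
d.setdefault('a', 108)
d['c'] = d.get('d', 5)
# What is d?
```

After line 1: d = {'a': 6}
After line 2 (setdefault adds 'b'=108): d = {'a': 6, 'b': 108}
After line 3 (setdefault 'a' no-op, already exists): d = {'a': 6, 'b': 108}
After line 4 (get('d', 5) returns default since 'd' not in d): d = {'a': 6, 'b': 108, 'c': 5}

{'a': 6, 'b': 108, 'c': 5}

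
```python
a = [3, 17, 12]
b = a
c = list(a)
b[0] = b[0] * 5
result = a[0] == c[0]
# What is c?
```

After line 1: a = [3, 17, 12]
After line 2 (b = a, alias): a = [3, 17, 12], b = [3, 17, 12]
After line 3 (c = list(a) is a copy, new object): c = [3, 17, 12]
After line 4 (b[0] = 3 * 5 = 15; mutates shared a/b): a = b = [15, 17, 12], c = [3, 17, 12]
After line 5 (a[0] = 15, c[0] = 3; result = False)

[3, 17, 12]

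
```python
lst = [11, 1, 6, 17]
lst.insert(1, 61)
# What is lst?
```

[11, 61, 1, 6, 17]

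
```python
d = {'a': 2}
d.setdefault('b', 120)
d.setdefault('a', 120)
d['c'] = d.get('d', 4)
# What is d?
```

After line 1: d = {'a': 2}
After line 2 (setdefault adds 'b'=120): d = {'a': 2, 'b': 120}
After line 3 (setdefault 'a' no-op, already exists): d = {'a': 2, 'b': 120}
After line 4 (get('d', 4) returns default since 'd' not in d): d = {'a': 2, 'b': 120, 'c': 4}

{'a': 2, 'b': 120, 'c': 4}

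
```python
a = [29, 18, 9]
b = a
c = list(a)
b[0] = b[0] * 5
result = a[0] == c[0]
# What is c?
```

After line 1: a = [29, 18, 9]
After line 2 (b = a, alias): a = [29, 18, 9], b = [29, 18, 9]
After line 3 (c = list(a) is a copy, new object): c = [29, 18, 9]
After line 4 (b[0] = 29 * 5 = 145; mutates shared a/b): a = b = [145, 18, 9], c = [29, 18, 9]
After line 5 (a[0] = 145, c[0] = 29; result = False)

[29, 18, 9]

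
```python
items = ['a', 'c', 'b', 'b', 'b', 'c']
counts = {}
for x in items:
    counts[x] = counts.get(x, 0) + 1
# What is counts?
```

Initial: counts = {}, items = ['a', 'c', 'b', 'b', 'b', 'c']
See 'a': counts = {'a': 1}
See 'c': counts = {'a': 1, 'c': 1}
See 'b': counts = {'a': 1, 'c': 1, 'b': 1}
See 'b': counts = {'a': 1, 'c': 1, 'b': 2}
See 'b': counts = {'a': 1, 'c': 1, 'b': 3}
See 'c': counts = {'a': 1, 'c': 2, 'b': 3}

{'a': 1, 'c': 2, 'b': 3}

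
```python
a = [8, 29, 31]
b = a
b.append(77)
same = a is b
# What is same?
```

After line 1: a = [8, 29, 31]
After line 2 (b = a is an alias, same object): a = [8, 29, 31], b = [8, 29, 31]
After line 3 (b.append mutates the shared list): a = [8, 29, 31, 77], b = [8, 29, 31, 77]
After line 4 (same = a is b; same object -> True): same = True

True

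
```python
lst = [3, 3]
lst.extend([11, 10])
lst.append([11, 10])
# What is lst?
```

After line 1: lst = [3, 3]
After line 2 (extend unpacks [11, 10]): lst = [3, 3, 11, 10]
After line 3 (append adds [11, 10] as single element): lst = [3, 3, 11, 10, [11, 10]]

[3, 3, 11, 10, [11, 10]]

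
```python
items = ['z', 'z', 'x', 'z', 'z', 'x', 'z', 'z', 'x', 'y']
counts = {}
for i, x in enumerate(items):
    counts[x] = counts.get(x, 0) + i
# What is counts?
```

Initial: counts = {}, items = ['z', 'z', 'x', 'z', 'z', 'x', 'z', 'z', 'x', 'y']
i=0, x='z': counts = {'z': 0}
i=1, x='z': counts = {'z': 1}
i=2, x='x': counts = {'z': 1, 'x': 2}
i=3, x='z': counts = {'z': 4, 'x': 2}
i=4, x='z': counts = {'z': 8, 'x': 2}
i=5, x='x': counts = {'z': 8, 'x': 7}
i=6, x='z': counts = {'z': 14, 'x': 7}
i=7, x='z': counts = {'z': 21, 'x': 7}
i=8, x='x': counts = {'z': 21, 'x': 15}
i=9, x='y': counts = {'z': 21, 'x': 15, 'y': 9}

{'z': 21, 'x': 15, 'y': 9}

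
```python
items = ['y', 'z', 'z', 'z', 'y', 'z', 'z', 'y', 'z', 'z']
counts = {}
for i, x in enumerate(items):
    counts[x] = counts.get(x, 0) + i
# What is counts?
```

Initial: counts = {}, items = ['y', 'z', 'z', 'z', 'y', 'z', 'z', 'y', 'z', 'z']
i=0, x='y': counts = {'y': 0}
i=1, x='z': counts = {'y': 0, 'z': 1}
i=2, x='z': counts = {'y': 0, 'z': 3}
i=3, x='z': counts = {'y': 0, 'z': 6}
i=4, x='y': counts = {'y': 4, 'z': 6}
i=5, x='z': counts = {'y': 4, 'z': 11}
i=6, x='z': counts = {'y': 4, 'z': 17}
i=7, x='y': counts = {'y': 11, 'z': 17}
i=8, x='z': counts = {'y': 11, 'z': 25}
i=9, x='z': counts = {'y': 11, 'z': 34}

{'y': 11, 'z': 34}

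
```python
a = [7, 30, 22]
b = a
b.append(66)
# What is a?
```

After line 1: a = [7, 30, 22]
After line 2 (b = a is an alias, same object): a = [7, 30, 22], b = [7, 30, 22]
After line 3 (b.append mutates the shared list): a = [7, 30, 22, 66], b = [7, 30, 22, 66]

[7, 30, 22, 66]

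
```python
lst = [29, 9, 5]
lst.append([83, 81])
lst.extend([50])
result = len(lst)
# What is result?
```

After line 1: lst = [29, 9, 5]
After line 2 (append adds [83, 81] as single element): lst = [29, 9, 5, [83, 81]]
After line 3 (extend unpacks [50], adds 50): lst = [29, 9, 5, [83, 81], 50]
After line 4: result = len(lst) = 5

5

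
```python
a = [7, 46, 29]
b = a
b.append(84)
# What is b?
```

After line 1: a = [7, 46, 29]
After line 2 (b = a is an alias, same object): a = [7, 46, 29], b = [7, 46, 29]
After line 3 (b.append mutates the shared list): a = [7, 46, 29, 84], b = [7, 46, 29, 84]

[7, 46, 29, 84]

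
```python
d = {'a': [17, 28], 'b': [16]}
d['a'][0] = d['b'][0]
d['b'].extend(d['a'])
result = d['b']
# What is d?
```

After line 1: d = {'a': [17, 28], 'b': [16]}
After line 2 (a[0] = b[0] = 16): d = {'a': [16, 28], 'b': [16]}
After line 3 (b.extend(a) appends [16, 28]): d = {'a': [16, 28], 'b': [16, 16, 28]}
After line 4: result = d['b'] = [16, 16, 28]

{'a': [16, 28], 'b': [16, 16, 28]}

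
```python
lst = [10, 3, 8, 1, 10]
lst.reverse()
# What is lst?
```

[10, 1, 8, 3, 10]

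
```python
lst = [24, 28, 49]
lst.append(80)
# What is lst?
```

[24, 28, 49, 80]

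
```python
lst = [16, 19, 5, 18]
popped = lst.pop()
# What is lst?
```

[16, 19, 5]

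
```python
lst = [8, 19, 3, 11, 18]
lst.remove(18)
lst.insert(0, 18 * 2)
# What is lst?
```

After line 1: lst = [8, 19, 3, 11, 18]
After line 2 (remove first 18): lst = [8, 19, 3, 11]
After line 3 (insert 36 at index 0): lst = [36, 8, 19, 3, 11]

[36, 8, 19, 3, 11]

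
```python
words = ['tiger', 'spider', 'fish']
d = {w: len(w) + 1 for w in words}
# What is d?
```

{'tiger': 6, 'spider': 7, 'fish': 5}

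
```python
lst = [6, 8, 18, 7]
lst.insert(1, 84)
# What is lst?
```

[6, 84, 8, 18, 7]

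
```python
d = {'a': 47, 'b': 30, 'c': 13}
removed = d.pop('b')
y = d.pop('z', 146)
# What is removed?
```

After line 1: d = {'a': 47, 'b': 30, 'c': 13}
After line 2 (pop 'b' returns 30): d = {'a': 47, 'c': 13}, removed = 30
After line 3 (pop 'z' missing, returns default 146): d = {'a': 47, 'c': 13}, y = 146

30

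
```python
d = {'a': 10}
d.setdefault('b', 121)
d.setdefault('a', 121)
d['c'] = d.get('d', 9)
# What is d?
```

After line 1: d = {'a': 10}
After line 2 (setdefault adds 'b'=121): d = {'a': 10, 'b': 121}
After line 3 (setdefault 'a' no-op, already exists): d = {'a': 10, 'b': 121}
After line 4 (get('d', 9) returns default since 'd' not in d): d = {'a': 10, 'b': 121, 'c': 9}

{'a': 10, 'b': 121, 'c': 9}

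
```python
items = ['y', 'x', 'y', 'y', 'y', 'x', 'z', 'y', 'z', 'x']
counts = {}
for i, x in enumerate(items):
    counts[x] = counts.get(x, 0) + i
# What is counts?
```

Initial: counts = {}, items = ['y', 'x', 'y', 'y', 'y', 'x', 'z', 'y', 'z', 'x']
i=0, x='y': counts = {'y': 0}
i=1, x='x': counts = {'y': 0, 'x': 1}
i=2, x='y': counts = {'y': 2, 'x': 1}
i=3, x='y': counts = {'y': 5, 'x': 1}
i=4, x='y': counts = {'y': 9, 'x': 1}
i=5, x='x': counts = {'y': 9, 'x': 6}
i=6, x='z': counts = {'y': 9, 'x': 6, 'z': 6}
i=7, x='y': counts = {'y': 16, 'x': 6, 'z': 6}
i=8, x='z': counts = {'y': 16, 'x': 6, 'z': 14}
i=9, x='x': counts = {'y': 16, 'x': 15, 'z': 14}

{'y': 16, 'x': 15, 'z': 14}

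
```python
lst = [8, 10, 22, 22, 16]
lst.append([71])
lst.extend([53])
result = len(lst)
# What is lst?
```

After line 1: lst = [8, 10, 22, 22, 16]
After line 2 (append adds [71] as single element): lst = [8, 10, 22, 22, 16, [71]]
After line 3 (extend unpacks [53], adds 53): lst = [8, 10, 22, 22, 16, [71], 53]
After line 4: result = len(lst) = 7

[8, 10, 22, 22, 16, [71], 53]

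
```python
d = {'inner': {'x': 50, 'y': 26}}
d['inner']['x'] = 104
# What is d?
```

After line 1: d = {'inner': {'x': 50, 'y': 26}}
After line 2 (inner x overwritten): d = {'inner': {'x': 104, 'y': 26}}

{'inner': {'x': 104, 'y': 26}}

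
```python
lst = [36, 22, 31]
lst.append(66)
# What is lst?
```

[36, 22, 31, 66]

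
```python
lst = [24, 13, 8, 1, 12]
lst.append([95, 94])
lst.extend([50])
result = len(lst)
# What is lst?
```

After line 1: lst = [24, 13, 8, 1, 12]
After line 2 (append adds [95, 94] as single element): lst = [24, 13, 8, 1, 12, [95, 94]]
After line 3 (extend unpacks [50], adds 50): lst = [24, 13, 8, 1, 12, [95, 94], 50]
After line 4: result = len(lst) = 7

[24, 13, 8, 1, 12, [95, 94], 50]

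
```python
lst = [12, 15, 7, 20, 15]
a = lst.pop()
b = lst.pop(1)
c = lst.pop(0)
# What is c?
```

After line 1: lst = [12, 15, 7, 20, 15]
After line 2 (pop() -> a = 15): lst = [12, 15, 7, 20]
After line 3 (pop(1) -> b = 15): lst = [12, 7, 20]
After line 4 (pop(0) -> c = 12): lst = [7, 20]

12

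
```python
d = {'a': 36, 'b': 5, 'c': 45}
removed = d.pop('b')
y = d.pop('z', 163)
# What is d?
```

After line 1: d = {'a': 36, 'b': 5, 'c': 45}
After line 2 (pop 'b' returns 5): d = {'a': 36, 'c': 45}, removed = 5
After line 3 (pop 'z' missing, returns default 163): d = {'a': 36, 'c': 45}, y = 163

{'a': 36, 'c': 45}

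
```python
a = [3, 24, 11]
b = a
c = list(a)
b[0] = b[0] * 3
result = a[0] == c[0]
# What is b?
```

After line 1: a = [3, 24, 11]
After line 2 (b = a, alias): a = [3, 24, 11], b = [3, 24, 11]
After line 3 (c = list(a) is a copy, new object): c = [3, 24, 11]
After line 4 (b[0] = 3 * 3 = 9; mutates shared a/b): a = b = [9, 24, 11], c = [3, 24, 11]
After line 5 (a[0] = 9, c[0] = 3; result = False)

[9, 24, 11]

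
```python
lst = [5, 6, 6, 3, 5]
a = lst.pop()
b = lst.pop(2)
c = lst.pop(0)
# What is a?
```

After line 1: lst = [5, 6, 6, 3, 5]
After line 2 (pop() -> a = 5): lst = [5, 6, 6, 3]
After line 3 (pop(2) -> b = 6): lst = [5, 6, 3]
After line 4 (pop(0) -> c = 5): lst = [6, 3]

5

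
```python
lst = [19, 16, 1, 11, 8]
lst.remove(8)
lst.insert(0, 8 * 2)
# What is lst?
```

After line 1: lst = [19, 16, 1, 11, 8]
After line 2 (remove first 8): lst = [19, 16, 1, 11]
After line 3 (insert 16 at index 0): lst = [16, 19, 16, 1, 11]

[16, 19, 16, 1, 11]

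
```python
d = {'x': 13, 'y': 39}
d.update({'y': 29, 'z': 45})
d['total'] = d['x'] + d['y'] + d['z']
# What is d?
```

After line 1: d = {'x': 13, 'y': 39}
After line 2 (y overwritten, z added): d = {'x': 13, 'y': 29, 'z': 45}
After line 3 (total = 13 + 29 + 45 = 87): d = {'x': 13, 'y': 29, 'z': 45, 'total': 87}

{'x': 13, 'y': 29, 'z': 45, 'total': 87}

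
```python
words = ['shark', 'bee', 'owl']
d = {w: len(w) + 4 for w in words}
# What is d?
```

{'shark': 9, 'bee': 7, 'owl': 7}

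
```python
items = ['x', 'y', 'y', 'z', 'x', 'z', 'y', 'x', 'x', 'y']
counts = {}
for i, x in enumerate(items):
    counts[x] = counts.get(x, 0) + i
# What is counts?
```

Initial: counts = {}, items = ['x', 'y', 'y', 'z', 'x', 'z', 'y', 'x', 'x', 'y']
i=0, x='x': counts = {'x': 0}
i=1, x='y': counts = {'x': 0, 'y': 1}
i=2, x='y': counts = {'x': 0, 'y': 3}
i=3, x='z': counts = {'x': 0, 'y': 3, 'z': 3}
i=4, x='x': counts = {'x': 4, 'y': 3, 'z': 3}
i=5, x='z': counts = {'x': 4, 'y': 3, 'z': 8}
i=6, x='y': counts = {'x': 4, 'y': 9, 'z': 8}
i=7, x='x': counts = {'x': 11, 'y': 9, 'z': 8}
i=8, x='x': counts = {'x': 19, 'y': 9, 'z': 8}
i=9, x='y': counts = {'x': 19, 'y': 18, 'z': 8}

{'x': 19, 'y': 18, 'z': 8}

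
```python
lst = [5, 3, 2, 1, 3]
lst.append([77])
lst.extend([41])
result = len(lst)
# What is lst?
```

After line 1: lst = [5, 3, 2, 1, 3]
After line 2 (append adds [77] as single element): lst = [5, 3, 2, 1, 3, [77]]
After line 3 (extend unpacks [41], adds 41): lst = [5, 3, 2, 1, 3, [77], 41]
After line 4: result = len(lst) = 7

[5, 3, 2, 1, 3, [77], 41]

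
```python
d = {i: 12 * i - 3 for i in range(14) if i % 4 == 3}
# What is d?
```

{3: 33, 7: 81, 11: 129}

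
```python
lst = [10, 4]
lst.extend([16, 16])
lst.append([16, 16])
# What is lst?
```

After line 1: lst = [10, 4]
After line 2 (extend unpacks [16, 16]): lst = [10, 4, 16, 16]
After line 3 (append adds [16, 16] as single element): lst = [10, 4, 16, 16, [16, 16]]

[10, 4, 16, 16, [16, 16]]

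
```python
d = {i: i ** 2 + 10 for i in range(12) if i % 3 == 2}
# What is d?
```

{2: 14, 5: 35, 8: 74, 11: 131}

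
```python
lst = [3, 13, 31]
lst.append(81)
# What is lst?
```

[3, 13, 31, 81]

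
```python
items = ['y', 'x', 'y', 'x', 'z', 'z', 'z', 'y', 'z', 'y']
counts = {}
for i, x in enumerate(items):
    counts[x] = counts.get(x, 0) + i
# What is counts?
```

Initial: counts = {}, items = ['y', 'x', 'y', 'x', 'z', 'z', 'z', 'y', 'z', 'y']
i=0, x='y': counts = {'y': 0}
i=1, x='x': counts = {'y': 0, 'x': 1}
i=2, x='y': counts = {'y': 2, 'x': 1}
i=3, x='x': counts = {'y': 2, 'x': 4}
i=4, x='z': counts = {'y': 2, 'x': 4, 'z': 4}
i=5, x='z': counts = {'y': 2, 'x': 4, 'z': 9}
i=6, x='z': counts = {'y': 2, 'x': 4, 'z': 15}
i=7, x='y': counts = {'y': 9, 'x': 4, 'z': 15}
i=8, x='z': counts = {'y': 9, 'x': 4, 'z': 23}
i=9, x='y': counts = {'y': 18, 'x': 4, 'z': 23}

{'y': 18, 'x': 4, 'z': 23}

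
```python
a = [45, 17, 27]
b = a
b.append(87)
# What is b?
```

After line 1: a = [45, 17, 27]
After line 2 (b = a is an alias, same object): a = [45, 17, 27], b = [45, 17, 27]
After line 3 (b.append mutates the shared list): a = [45, 17, 27, 87], b = [45, 17, 27, 87]

[45, 17, 27, 87]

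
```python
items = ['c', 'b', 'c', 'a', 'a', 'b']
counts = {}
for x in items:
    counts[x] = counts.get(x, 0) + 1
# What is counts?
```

Initial: counts = {}, items = ['c', 'b', 'c', 'a', 'a', 'b']
See 'c': counts = {'c': 1}
See 'b': counts = {'c': 1, 'b': 1}
See 'c': counts = {'c': 2, 'b': 1}
See 'a': counts = {'c': 2, 'b': 1, 'a': 1}
See 'a': counts = {'c': 2, 'b': 1, 'a': 2}
See 'b': counts = {'c': 2, 'b': 2, 'a': 2}

{'c': 2, 'b': 2, 'a': 2}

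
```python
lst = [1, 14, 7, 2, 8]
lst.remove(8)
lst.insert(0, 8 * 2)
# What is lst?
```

After line 1: lst = [1, 14, 7, 2, 8]
After line 2 (remove first 8): lst = [1, 14, 7, 2]
After line 3 (insert 16 at index 0): lst = [16, 1, 14, 7, 2]

[16, 1, 14, 7, 2]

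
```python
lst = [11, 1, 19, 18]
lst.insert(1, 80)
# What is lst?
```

[11, 80, 1, 19, 18]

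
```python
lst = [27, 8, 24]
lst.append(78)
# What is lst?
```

[27, 8, 24, 78]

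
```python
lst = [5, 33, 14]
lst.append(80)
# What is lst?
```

[5, 33, 14, 80]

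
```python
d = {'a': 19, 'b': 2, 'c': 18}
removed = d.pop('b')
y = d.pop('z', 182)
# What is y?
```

After line 1: d = {'a': 19, 'b': 2, 'c': 18}
After line 2 (pop 'b' returns 2): d = {'a': 19, 'c': 18}, removed = 2
After line 3 (pop 'z' missing, returns default 182): d = {'a': 19, 'c': 18}, y = 182

182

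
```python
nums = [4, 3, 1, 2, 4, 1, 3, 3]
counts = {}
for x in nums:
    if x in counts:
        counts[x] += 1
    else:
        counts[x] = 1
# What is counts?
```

Initial: counts = {}, nums = [4, 3, 1, 2, 4, 1, 3, 3]
See 4: counts = {4: 1}
See 3: counts = {4: 1, 3: 1}
See 1: counts = {4: 1, 3: 1, 1: 1}
See 2: counts = {4: 1, 3: 1, 1: 1, 2: 1}
See 4: counts = {4: 2, 3: 1, 1: 1, 2: 1}
See 1: counts = {4: 2, 3: 1, 1: 2, 2: 1}
See 3: counts = {4: 2, 3: 2, 1: 2, 2: 1}
See 3: counts = {4: 2, 3: 3, 1: 2, 2: 1}

{4: 2, 3: 3, 1: 2, 2: 1}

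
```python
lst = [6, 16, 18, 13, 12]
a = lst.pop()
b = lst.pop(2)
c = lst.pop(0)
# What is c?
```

After line 1: lst = [6, 16, 18, 13, 12]
After line 2 (pop() -> a = 12): lst = [6, 16, 18, 13]
After line 3 (pop(2) -> b = 18): lst = [6, 16, 13]
After line 4 (pop(0) -> c = 6): lst = [16, 13]

6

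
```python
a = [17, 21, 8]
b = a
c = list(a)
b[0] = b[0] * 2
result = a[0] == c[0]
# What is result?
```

After line 1: a = [17, 21, 8]
After line 2 (b = a, alias): a = [17, 21, 8], b = [17, 21, 8]
After line 3 (c = list(a) is a copy, new object): c = [17, 21, 8]
After line 4 (b[0] = 17 * 2 = 34; mutates shared a/b): a = b = [34, 21, 8], c = [17, 21, 8]
After line 5 (a[0] = 34, c[0] = 17; result = False)

False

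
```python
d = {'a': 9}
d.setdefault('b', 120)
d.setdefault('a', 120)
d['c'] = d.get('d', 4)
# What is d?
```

After line 1: d = {'a': 9}
After line 2 (setdefault adds 'b'=120): d = {'a': 9, 'b': 120}
After line 3 (setdefault 'a' no-op, already exists): d = {'a': 9, 'b': 120}
After line 4 (get('d', 4) returns default since 'd' not in d): d = {'a': 9, 'b': 120, 'c': 4}

{'a': 9, 'b': 120, 'c': 4}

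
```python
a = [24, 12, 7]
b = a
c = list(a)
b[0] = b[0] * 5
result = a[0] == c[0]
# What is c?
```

After line 1: a = [24, 12, 7]
After line 2 (b = a, alias): a = [24, 12, 7], b = [24, 12, 7]
After line 3 (c = list(a) is a copy, new object): c = [24, 12, 7]
After line 4 (b[0] = 24 * 5 = 120; mutates shared a/b): a = b = [120, 12, 7], c = [24, 12, 7]
After line 5 (a[0] = 120, c[0] = 24; result = False)

[24, 12, 7]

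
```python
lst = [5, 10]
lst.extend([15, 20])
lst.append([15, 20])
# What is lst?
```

After line 1: lst = [5, 10]
After line 2 (extend unpacks [15, 20]): lst = [5, 10, 15, 20]
After line 3 (append adds [15, 20] as single element): lst = [5, 10, 15, 20, [15, 20]]

[5, 10, 15, 20, [15, 20]]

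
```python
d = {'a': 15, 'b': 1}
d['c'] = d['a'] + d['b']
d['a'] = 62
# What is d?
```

After line 1: d = {'a': 15, 'b': 1}
After line 2 (d['c'] = 15 + 1): d = {'a': 15, 'b': 1, 'c': 16}
After line 3: d = {'a': 62, 'b': 1, 'c': 16}

{'a': 62, 'b': 1, 'c': 16}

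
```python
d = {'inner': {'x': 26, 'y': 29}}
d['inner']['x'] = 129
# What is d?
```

After line 1: d = {'inner': {'x': 26, 'y': 29}}
After line 2 (inner x overwritten): d = {'inner': {'x': 129, 'y': 29}}

{'inner': {'x': 129, 'y': 29}}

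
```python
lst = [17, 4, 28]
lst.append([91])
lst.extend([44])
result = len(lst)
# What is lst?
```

After line 1: lst = [17, 4, 28]
After line 2 (append adds [91] as single element): lst = [17, 4, 28, [91]]
After line 3 (extend unpacks [44], adds 44): lst = [17, 4, 28, [91], 44]
After line 4: result = len(lst) = 5

[17, 4, 28, [91], 44]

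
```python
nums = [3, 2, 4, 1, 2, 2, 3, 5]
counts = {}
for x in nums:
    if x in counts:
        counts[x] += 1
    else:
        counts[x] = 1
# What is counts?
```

Initial: counts = {}, nums = [3, 2, 4, 1, 2, 2, 3, 5]
See 3: counts = {3: 1}
See 2: counts = {3: 1, 2: 1}
See 4: counts = {3: 1, 2: 1, 4: 1}
See 1: counts = {3: 1, 2: 1, 4: 1, 1: 1}
See 2: counts = {3: 1, 2: 2, 4: 1, 1: 1}
See 2: counts = {3: 1, 2: 3, 4: 1, 1: 1}
See 3: counts = {3: 2, 2: 3, 4: 1, 1: 1}
See 5: counts = {3: 2, 2: 3, 4: 1, 1: 1, 5: 1}

{3: 2, 2: 3, 4: 1, 1: 1, 5: 1}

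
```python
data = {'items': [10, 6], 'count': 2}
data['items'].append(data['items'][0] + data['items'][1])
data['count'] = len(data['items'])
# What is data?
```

After line 1: data = {'items': [10, 6], 'count': 2}
After line 2 (append 10 + 6 = 16): data = {'items': [10, 6, 16], 'count': 2}
After line 3 (count = len(items) = 3): data = {'items': [10, 6, 16], 'count': 3}

{'items': [10, 6, 16], 'count': 3}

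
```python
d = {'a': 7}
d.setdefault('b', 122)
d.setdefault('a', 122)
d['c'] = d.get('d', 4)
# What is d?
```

After line 1: d = {'a': 7}
After line 2 (setdefault adds 'b'=122): d = {'a': 7, 'b': 122}
After line 3 (setdefault 'a' no-op, already exists): d = {'a': 7, 'b': 122}
After line 4 (get('d', 4) returns default since 'd' not in d): d = {'a': 7, 'b': 122, 'c': 4}

{'a': 7, 'b': 122, 'c': 4}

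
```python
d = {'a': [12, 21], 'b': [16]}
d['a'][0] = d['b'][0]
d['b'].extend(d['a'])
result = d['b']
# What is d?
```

After line 1: d = {'a': [12, 21], 'b': [16]}
After line 2 (a[0] = b[0] = 16): d = {'a': [16, 21], 'b': [16]}
After line 3 (b.extend(a) appends [16, 21]): d = {'a': [16, 21], 'b': [16, 16, 21]}
After line 4: result = d['b'] = [16, 16, 21]

{'a': [16, 21], 'b': [16, 16, 21]}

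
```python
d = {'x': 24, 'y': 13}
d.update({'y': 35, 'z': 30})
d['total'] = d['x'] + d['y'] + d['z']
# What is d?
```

After line 1: d = {'x': 24, 'y': 13}
After line 2 (y overwritten, z added): d = {'x': 24, 'y': 35, 'z': 30}
After line 3 (total = 24 + 35 + 30 = 89): d = {'x': 24, 'y': 35, 'z': 30, 'total': 89}

{'x': 24, 'y': 35, 'z': 30, 'total': 89}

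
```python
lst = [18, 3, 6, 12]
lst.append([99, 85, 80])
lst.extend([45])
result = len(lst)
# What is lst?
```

After line 1: lst = [18, 3, 6, 12]
After line 2 (append adds [99, 85, 80] as single element): lst = [18, 3, 6, 12, [99, 85, 80]]
After line 3 (extend unpacks [45], adds 45): lst = [18, 3, 6, 12, [99, 85, 80], 45]
After line 4: result = len(lst) = 6

[18, 3, 6, 12, [99, 85, 80], 45]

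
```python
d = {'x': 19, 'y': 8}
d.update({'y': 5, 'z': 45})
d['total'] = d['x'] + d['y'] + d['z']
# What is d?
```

After line 1: d = {'x': 19, 'y': 8}
After line 2 (y overwritten, z added): d = {'x': 19, 'y': 5, 'z': 45}
After line 3 (total = 19 + 5 + 45 = 69): d = {'x': 19, 'y': 5, 'z': 45, 'total': 69}

{'x': 19, 'y': 5, 'z': 45, 'total': 69}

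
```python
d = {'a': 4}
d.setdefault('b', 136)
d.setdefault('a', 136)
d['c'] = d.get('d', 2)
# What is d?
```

After line 1: d = {'a': 4}
After line 2 (setdefault adds 'b'=136): d = {'a': 4, 'b': 136}
After line 3 (setdefault 'a' no-op, already exists): d = {'a': 4, 'b': 136}
After line 4 (get('d', 2) returns default since 'd' not in d): d = {'a': 4, 'b': 136, 'c': 2}

{'a': 4, 'b': 136, 'c': 2}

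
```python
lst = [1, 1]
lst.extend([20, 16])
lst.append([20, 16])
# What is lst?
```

After line 1: lst = [1, 1]
After line 2 (extend unpacks [20, 16]): lst = [1, 1, 20, 16]
After line 3 (append adds [20, 16] as single element): lst = [1, 1, 20, 16, [20, 16]]

[1, 1, 20, 16, [20, 16]]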